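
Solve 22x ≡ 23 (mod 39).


GCD(22, 39) = 1, unique solution
a^(-1) mod 39 = 16
x = 16 * 23 mod 39 = 17

x ≡ 17 (mod 39)


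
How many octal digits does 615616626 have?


615616626 in base 8 = 4454310162
Number of digits = 10

10 digits (base 8)


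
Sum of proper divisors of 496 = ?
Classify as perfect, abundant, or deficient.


Proper divisors: 1, 2, 4, 8, 16, 31, 62, 124, 248
Sum = 1 + 2 + 4 + 8 + 16 + 31 + 62 + 124 + 248 = 496
496 = 496 → perfect

s(496) = 496 (perfect)


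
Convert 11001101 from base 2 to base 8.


11001101 (base 2) = 205 (decimal)
205 (decimal) = 315 (base 8)


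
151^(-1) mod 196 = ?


Use the extended Euclidean algorithm on (196, 151); each row r = 196*s + 151*t:
r=196, s=1, t=0
r=151, s=0, t=1
q=1: r=45, s=1, t=-1   [196*(1) + 151*(-1) = 45]
q=3: r=16, s=-3, t=4   [196*(-3) + 151*(4) = 16]
q=2: r=13, s=7, t=-9   [196*(7) + 151*(-9) = 13]
q=1: r=3, s=-10, t=13   [196*(-10) + 151*(13) = 3]
q=4: r=1, s=47, t=-61   [196*(47) + 151*(-61) = 1]
q=3: r=0, s=-151, t=196   [196*(-151) + 151*(196) = 0]
GCD = 1 with t = -61, so 151*(-61) ≡ 1 (mod 196)
Inverse = -61 mod 196 = 135
Check: 151 * 135 = 20385 ≡ 1 (mod 196)

151^(-1) ≡ 135 (mod 196)


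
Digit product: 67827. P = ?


6 × 7 × 8 × 2 × 7 = 4704


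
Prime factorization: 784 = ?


784 / 2 = 392
392 / 2 = 196
196 / 2 = 98
98 / 2 = 49
49 / 7 = 7
7 / 7 = 1
784 = 2^4 × 7^2


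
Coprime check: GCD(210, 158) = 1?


Euclidean algorithm:
210 = 1 * 158 + 52
158 = 3 * 52 + 2
52 = 26 * 2 + 0
GCD(210, 158) = 2

No, not coprime (GCD = 2)


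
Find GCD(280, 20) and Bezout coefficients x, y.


Tabular extended Euclidean (each row: r = 280*s + 20*t):
r=280, s=1, t=0
r=20, s=0, t=1
q=14: r=0, s=1, t=-14   [280*(1) + 20*(-14) = 0]
GCD = 20; from the row with r=20: x=0, y=1
Check: 280*(0) + 20*(1) = 0 + 20 = 20

GCD = 20, x = 0, y = 1


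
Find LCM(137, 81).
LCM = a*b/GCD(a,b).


GCD(137, 81) = 1
LCM = 137*81/1 = 11097/1 = 11097

LCM = 11097


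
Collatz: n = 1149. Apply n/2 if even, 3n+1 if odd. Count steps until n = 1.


1149 → 3448 → 1724 → 862 → 431 → 1294 → 647 → 1942 → 971 → 2914 → 1457 → 4372 → 2186 → 1093 → 3280 → 1640 → 820 → 410 → 205 → 616 → 308 → 154 → 77 → 232 → 116 → 58 → 29 → 88 → 44 → 22 → 11 → 34 → 17 → 52 → 26 → 13 → 40 → 20 → 10 → 5 → 16 → 8 → 4 → 2 → 1
Total steps = 44

44 steps


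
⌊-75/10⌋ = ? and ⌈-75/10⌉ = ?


-75/10 = -7.5000
floor = -8
ceil = -7

floor = -8, ceil = -7


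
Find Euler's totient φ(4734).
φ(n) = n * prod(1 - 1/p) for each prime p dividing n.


4734 = 2 × 3^2 × 263
Prime factors: 2, 3, 263
φ(4734) = 4734 × (1-1/2) × (1-1/3) × (1-1/263)
= 4734 × 1/2 × 2/3 × 262/263 = 1572

φ(4734) = 1572


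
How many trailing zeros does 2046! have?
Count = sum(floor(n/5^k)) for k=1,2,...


floor(2046/5) = 409
floor(2046/25) = 81
floor(2046/125) = 16
floor(2046/625) = 3
Total = 509

509 trailing zeros


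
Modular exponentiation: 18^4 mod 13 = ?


18^1 mod 13 = 5
18^2 mod 13 = 12
18^3 mod 13 = 8
18^4 mod 13 = 1


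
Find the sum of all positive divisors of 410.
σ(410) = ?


Divisors of 410: 1, 2, 5, 10, 41, 82, 205, 410
Sum = 1 + 2 + 5 + 10 + 41 + 82 + 205 + 410 = 756

σ(410) = 756


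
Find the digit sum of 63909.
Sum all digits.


6 + 3 + 9 + 0 + 9 = 27


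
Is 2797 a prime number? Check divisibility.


Check divisors up to sqrt(2797) = 52.8867
No divisors found.
2797 is prime.

Yes, 2797 is prime


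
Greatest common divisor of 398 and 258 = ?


398 = 1 * 258 + 140
258 = 1 * 140 + 118
140 = 1 * 118 + 22
118 = 5 * 22 + 8
22 = 2 * 8 + 6
8 = 1 * 6 + 2
6 = 3 * 2 + 0
GCD = 2


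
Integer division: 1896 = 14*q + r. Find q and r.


1896 = 14 * 135 + 6
Check: 1890 + 6 = 1896

q = 135, r = 6


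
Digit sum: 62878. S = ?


6 + 2 + 8 + 7 + 8 = 31


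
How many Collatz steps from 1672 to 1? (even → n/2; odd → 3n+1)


1672 → 836 → 418 → 209 → 628 → 314 → 157 → 472 → 236 → 118 → 59 → 178 → 89 → 268 → 134 → 67 → 202 → 101 → 304 → 152 → 76 → 38 → 19 → 58 → 29 → 88 → 44 → 22 → 11 → 34 → 17 → 52 → 26 → 13 → 40 → 20 → 10 → 5 → 16 → 8 → 4 → 2 → 1
Total steps = 42

42 steps


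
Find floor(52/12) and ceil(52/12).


52/12 = 4.3333
floor = 4
ceil = 5

floor = 4, ceil = 5


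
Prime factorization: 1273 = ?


1273 / 19 = 67
67 / 67 = 1
1273 = 19 × 67


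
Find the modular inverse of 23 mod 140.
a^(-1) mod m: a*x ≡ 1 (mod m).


Use the extended Euclidean algorithm on (140, 23); each row r = 140*s + 23*t:
r=140, s=1, t=0
r=23, s=0, t=1
q=6: r=2, s=1, t=-6   [140*(1) + 23*(-6) = 2]
q=11: r=1, s=-11, t=67   [140*(-11) + 23*(67) = 1]
q=2: r=0, s=23, t=-140   [140*(23) + 23*(-140) = 0]
GCD = 1 with t = 67, so 23*(67) ≡ 1 (mod 140)
Inverse = 67 mod 140 = 67
Check: 23 * 67 = 1541 ≡ 1 (mod 140)

23^(-1) ≡ 67 (mod 140)


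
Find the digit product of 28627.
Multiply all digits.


2 × 8 × 6 × 2 × 7 = 1344


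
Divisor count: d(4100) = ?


4100 = 2^2 × 5^2 × 41^1
d(4100) = (2+1) × (2+1) × (1+1) = 18

18 divisors


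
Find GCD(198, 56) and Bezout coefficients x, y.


Tabular extended Euclidean (each row: r = 198*s + 56*t):
r=198, s=1, t=0
r=56, s=0, t=1
q=3: r=30, s=1, t=-3   [198*(1) + 56*(-3) = 30]
q=1: r=26, s=-1, t=4   [198*(-1) + 56*(4) = 26]
q=1: r=4, s=2, t=-7   [198*(2) + 56*(-7) = 4]
q=6: r=2, s=-13, t=46   [198*(-13) + 56*(46) = 2]
q=2: r=0, s=28, t=-99   [198*(28) + 56*(-99) = 0]
GCD = 2; from the row with r=2: x=-13, y=46
Check: 198*(-13) + 56*(46) = -2574 + 2576 = 2

GCD = 2, x = -13, y = 46


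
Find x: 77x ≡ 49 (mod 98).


GCD(77, 98) = 7 divides 49
Divide: 11x ≡ 7 (mod 14)
x ≡ 7 (mod 14)


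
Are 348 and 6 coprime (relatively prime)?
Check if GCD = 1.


Euclidean algorithm:
348 = 58 * 6 + 0
GCD(348, 6) = 6

No, not coprime (GCD = 6)


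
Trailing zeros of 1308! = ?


floor(1308/5) = 261
floor(1308/25) = 52
floor(1308/125) = 10
floor(1308/625) = 2
Total = 325

325 trailing zeros


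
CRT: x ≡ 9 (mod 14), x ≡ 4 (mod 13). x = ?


M = 14*13 = 182
M1 = M/14 = 13, M2 = M/13 = 14
M1^(-1) mod 14 = 13, M2^(-1) mod 13 = 1
x = 9*13*13 + 4*14*1 = 1577
1577 mod 182 = 121
Check: 121 mod 14 = 9 ✓, 121 mod 13 = 4 ✓

x ≡ 121 (mod 182)


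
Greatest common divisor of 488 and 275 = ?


488 = 1 * 275 + 213
275 = 1 * 213 + 62
213 = 3 * 62 + 27
62 = 2 * 27 + 8
27 = 3 * 8 + 3
8 = 2 * 3 + 2
3 = 1 * 2 + 1
2 = 2 * 1 + 0
GCD = 1


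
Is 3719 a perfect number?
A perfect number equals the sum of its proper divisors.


Proper divisors of 3719: 1
Sum = 1 = 1

No, 3719 is not perfect (1 ≠ 3719)


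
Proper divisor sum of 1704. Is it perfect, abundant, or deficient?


Proper divisors: 1, 2, 3, 4, 6, 8, 12, 24, 71, 142, 213, 284, 426, 568, 852
Sum = 1 + 2 + 3 + 4 + 6 + 8 + 12 + 24 + 71 + 142 + 213 + 284 + 426 + 568 + 852 = 2616
2616 > 1704 → abundant

s(1704) = 2616 (abundant)


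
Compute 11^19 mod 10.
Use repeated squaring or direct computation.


11^1 mod 10 = 1
11^2 mod 10 = 1
11^3 mod 10 = 1
11^4 mod 10 = 1
11^5 mod 10 = 1
11^6 mod 10 = 1
11^7 mod 10 = 1
11^8 mod 10 = 1
11^9 mod 10 = 1
11^10 mod 10 = 1
11^11 mod 10 = 1
11^12 mod 10 = 1
11^13 mod 10 = 1
11^14 mod 10 = 1
11^15 mod 10 = 1
11^16 mod 10 = 1
11^17 mod 10 = 1
11^18 mod 10 = 1
11^19 mod 10 = 1


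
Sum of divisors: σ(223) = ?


Divisors of 223: 1, 223
Sum = 1 + 223 = 224

σ(223) = 224


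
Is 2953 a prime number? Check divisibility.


Check divisors up to sqrt(2953) = 54.3415
No divisors found.
2953 is prime.

Yes, 2953 is prime


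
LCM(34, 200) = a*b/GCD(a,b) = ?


GCD(34, 200) = 2
LCM = 34*200/2 = 6800/2 = 3400

LCM = 3400


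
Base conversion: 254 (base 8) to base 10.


254 (base 8) = 172 (decimal)
172 (decimal) = 172 (base 10)


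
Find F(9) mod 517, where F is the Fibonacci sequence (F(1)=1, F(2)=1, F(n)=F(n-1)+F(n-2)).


F(k) mod 517 for k=1..9:
1, 1, 2, 3, 5, 8, 13, 21, 34
F(9) mod 517 = 34


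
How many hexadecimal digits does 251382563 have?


251382563 in base 16 = EFBCB23
Number of digits = 7

7 digits (base 16)


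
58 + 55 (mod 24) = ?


58 + 55 = 113
113 mod 24 = 17


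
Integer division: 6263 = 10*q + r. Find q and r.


6263 = 10 * 626 + 3
Check: 6260 + 3 = 6263

q = 626, r = 3


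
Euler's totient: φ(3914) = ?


3914 = 2 × 19 × 103
Prime factors: 2, 19, 103
φ(3914) = 3914 × (1-1/2) × (1-1/19) × (1-1/103)
= 3914 × 1/2 × 18/19 × 102/103 = 1836

φ(3914) = 1836


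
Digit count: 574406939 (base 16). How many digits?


574406939 in base 16 = 223CC11B
Number of digits = 8

8 digits (base 16)


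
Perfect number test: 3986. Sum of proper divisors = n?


Proper divisors of 3986: 1, 2, 1993
Sum = 1 + 2 + 1993 = 1996

No, 3986 is not perfect (1996 ≠ 3986)


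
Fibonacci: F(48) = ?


Sequence: 1, 1, 2, 3, 5, 8, 13, 21, 34, 55, 89, 144, 233, 377, 610, 987, 1597, 2584, 4181, 6765, 10946, 17711, 28657, 46368, 75025, 121393, 196418, 317811, 514229, 832040, 1346269, 2178309, 3524578, 5702887, 9227465, 14930352, 24157817, 39088169, 63245986, 102334155, 165580141, 267914296, 433494437, 701408733, 1134903170, 1836311903, 2971215073, 4807526976
F(48) = 4807526976


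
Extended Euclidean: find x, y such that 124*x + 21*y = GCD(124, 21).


Tabular extended Euclidean (each row: r = 124*s + 21*t):
r=124, s=1, t=0
r=21, s=0, t=1
q=5: r=19, s=1, t=-5   [124*(1) + 21*(-5) = 19]
q=1: r=2, s=-1, t=6   [124*(-1) + 21*(6) = 2]
q=9: r=1, s=10, t=-59   [124*(10) + 21*(-59) = 1]
q=2: r=0, s=-21, t=124   [124*(-21) + 21*(124) = 0]
GCD = 1; from the row with r=1: x=10, y=-59
Check: 124*(10) + 21*(-59) = 1240 - 1239 = 1

GCD = 1, x = 10, y = -59


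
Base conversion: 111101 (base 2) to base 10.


111101 (base 2) = 61 (decimal)
61 (decimal) = 61 (base 10)


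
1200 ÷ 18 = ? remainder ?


1200 = 18 * 66 + 12
Check: 1188 + 12 = 1200

q = 66, r = 12


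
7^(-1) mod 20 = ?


Use the extended Euclidean algorithm on (20, 7); each row r = 20*s + 7*t:
r=20, s=1, t=0
r=7, s=0, t=1
q=2: r=6, s=1, t=-2   [20*(1) + 7*(-2) = 6]
q=1: r=1, s=-1, t=3   [20*(-1) + 7*(3) = 1]
q=6: r=0, s=7, t=-20   [20*(7) + 7*(-20) = 0]
GCD = 1 with t = 3, so 7*(3) ≡ 1 (mod 20)
Inverse = 3 mod 20 = 3
Check: 7 * 3 = 21 ≡ 1 (mod 20)

7^(-1) ≡ 3 (mod 20)


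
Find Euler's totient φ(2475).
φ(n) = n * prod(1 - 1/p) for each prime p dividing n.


2475 = 3^2 × 5^2 × 11
Prime factors: 3, 5, 11
φ(2475) = 2475 × (1-1/3) × (1-1/5) × (1-1/11)
= 2475 × 2/3 × 4/5 × 10/11 = 1200

φ(2475) = 1200


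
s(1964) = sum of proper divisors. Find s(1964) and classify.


Proper divisors: 1, 2, 4, 491, 982
Sum = 1 + 2 + 4 + 491 + 982 = 1480
1480 < 1964 → deficient

s(1964) = 1480 (deficient)


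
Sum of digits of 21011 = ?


2 + 1 + 0 + 1 + 1 = 5


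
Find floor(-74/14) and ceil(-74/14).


-74/14 = -5.2857
floor = -6
ceil = -5

floor = -6, ceil = -5


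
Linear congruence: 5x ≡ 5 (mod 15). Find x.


GCD(5, 15) = 5 divides 5
Divide: 1x ≡ 1 (mod 3)
x ≡ 1 (mod 3)


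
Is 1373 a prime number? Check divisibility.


Check divisors up to sqrt(1373) = 37.0540
No divisors found.
1373 is prime.

Yes, 1373 is prime


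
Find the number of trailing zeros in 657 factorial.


floor(657/5) = 131
floor(657/25) = 26
floor(657/125) = 5
floor(657/625) = 1
Total = 163

163 trailing zeros


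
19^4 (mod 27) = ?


19^1 mod 27 = 19
19^2 mod 27 = 10
19^3 mod 27 = 1
19^4 mod 27 = 19


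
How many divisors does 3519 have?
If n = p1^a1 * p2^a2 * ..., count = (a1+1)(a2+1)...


3519 = 3^2 × 17^1 × 23^1
d(3519) = (2+1) × (1+1) × (1+1) = 12

12 divisors


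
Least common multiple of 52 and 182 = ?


GCD(52, 182) = 26
LCM = 52*182/26 = 9464/26 = 364

LCM = 364


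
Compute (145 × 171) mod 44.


145 × 171 = 24795
24795 mod 44 = 23


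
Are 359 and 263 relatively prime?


Euclidean algorithm:
359 = 1 * 263 + 96
263 = 2 * 96 + 71
96 = 1 * 71 + 25
71 = 2 * 25 + 21
25 = 1 * 21 + 4
21 = 5 * 4 + 1
4 = 4 * 1 + 0
GCD(359, 263) = 1

Yes, coprime (GCD = 1)


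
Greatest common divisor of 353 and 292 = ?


353 = 1 * 292 + 61
292 = 4 * 61 + 48
61 = 1 * 48 + 13
48 = 3 * 13 + 9
13 = 1 * 9 + 4
9 = 2 * 4 + 1
4 = 4 * 1 + 0
GCD = 1


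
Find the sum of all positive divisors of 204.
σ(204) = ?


Divisors of 204: 1, 2, 3, 4, 6, 12, 17, 34, 51, 68, 102, 204
Sum = 1 + 2 + 3 + 4 + 6 + 12 + 17 + 34 + 51 + 68 + 102 + 204 = 504

σ(204) = 504


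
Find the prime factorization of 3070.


3070 / 2 = 1535
1535 / 5 = 307
307 / 307 = 1
3070 = 2 × 5 × 307


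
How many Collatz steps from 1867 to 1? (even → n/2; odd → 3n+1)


1867 → 5602 → 2801 → 8404 → 4202 → 2101 → 6304 → 3152 → 1576 → 788 → 394 → 197 → 592 → 296 → 148 → 74 → 37 → 112 → 56 → 28 → 14 → 7 → 22 → 11 → 34 → 17 → 52 → 26 → 13 → 40 → 20 → 10 → 5 → 16 → 8 → 4 → 2 → 1
Total steps = 37

37 steps


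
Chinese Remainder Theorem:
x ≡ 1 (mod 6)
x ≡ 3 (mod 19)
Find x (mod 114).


M = 6*19 = 114
M1 = M/6 = 19, M2 = M/19 = 6
M1^(-1) mod 6 = 1, M2^(-1) mod 19 = 16
x = 1*19*1 + 3*6*16 = 307
307 mod 114 = 79
Check: 79 mod 6 = 1 ✓, 79 mod 19 = 3 ✓

x ≡ 79 (mod 114)


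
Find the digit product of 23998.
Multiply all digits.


2 × 3 × 9 × 9 × 8 = 3888


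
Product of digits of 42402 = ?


4 × 2 × 4 × 0 × 2 = 0


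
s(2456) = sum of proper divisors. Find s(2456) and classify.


Proper divisors: 1, 2, 4, 8, 307, 614, 1228
Sum = 1 + 2 + 4 + 8 + 307 + 614 + 1228 = 2164
2164 < 2456 → deficient

s(2456) = 2164 (deficient)


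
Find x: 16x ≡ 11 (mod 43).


GCD(16, 43) = 1, unique solution
a^(-1) mod 43 = 35
x = 35 * 11 mod 43 = 41

x ≡ 41 (mod 43)


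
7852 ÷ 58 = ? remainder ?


7852 = 58 * 135 + 22
Check: 7830 + 22 = 7852

q = 135, r = 22


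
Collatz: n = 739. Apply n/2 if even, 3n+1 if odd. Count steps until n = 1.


739 → 2218 → 1109 → 3328 → 1664 → 832 → 416 → 208 → 104 → 52 → 26 → 13 → 40 → 20 → 10 → 5 → 16 → 8 → 4 → 2 → 1
Total steps = 20

20 steps


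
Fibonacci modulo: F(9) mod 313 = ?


F(k) mod 313 for k=1..9:
1, 1, 2, 3, 5, 8, 13, 21, 34
F(9) mod 313 = 34


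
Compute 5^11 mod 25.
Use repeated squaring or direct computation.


5^1 mod 25 = 5
5^2 mod 25 = 0
5^3 mod 25 = 0
5^4 mod 25 = 0
5^5 mod 25 = 0
5^6 mod 25 = 0
5^7 mod 25 = 0
5^8 mod 25 = 0
5^9 mod 25 = 0
5^10 mod 25 = 0
5^11 mod 25 = 0


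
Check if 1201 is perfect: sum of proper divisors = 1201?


Proper divisors of 1201: 1
Sum = 1 = 1

No, 1201 is not perfect (1 ≠ 1201)


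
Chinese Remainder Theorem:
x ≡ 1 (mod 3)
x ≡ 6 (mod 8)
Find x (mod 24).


M = 3*8 = 24
M1 = M/3 = 8, M2 = M/8 = 3
M1^(-1) mod 3 = 2, M2^(-1) mod 8 = 3
x = 1*8*2 + 6*3*3 = 70
70 mod 24 = 22
Check: 22 mod 3 = 1 ✓, 22 mod 8 = 6 ✓

x ≡ 22 (mod 24)


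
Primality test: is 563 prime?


Check divisors up to sqrt(563) = 23.7276
No divisors found.
563 is prime.

Yes, 563 is prime


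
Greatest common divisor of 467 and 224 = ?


467 = 2 * 224 + 19
224 = 11 * 19 + 15
19 = 1 * 15 + 4
15 = 3 * 4 + 3
4 = 1 * 3 + 1
3 = 3 * 1 + 0
GCD = 1


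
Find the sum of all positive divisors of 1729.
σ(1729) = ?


Divisors of 1729: 1, 7, 13, 19, 91, 133, 247, 1729
Sum = 1 + 7 + 13 + 19 + 91 + 133 + 247 + 1729 = 2240

σ(1729) = 2240


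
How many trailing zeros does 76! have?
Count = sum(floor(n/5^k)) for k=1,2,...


floor(76/5) = 15
floor(76/25) = 3
Total = 18

18 trailing zeros


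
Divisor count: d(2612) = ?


2612 = 2^2 × 653^1
d(2612) = (2+1) × (1+1) = 6

6 divisors


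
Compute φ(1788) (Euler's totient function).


1788 = 2^2 × 3 × 149
Prime factors: 2, 3, 149
φ(1788) = 1788 × (1-1/2) × (1-1/3) × (1-1/149)
= 1788 × 1/2 × 2/3 × 148/149 = 592

φ(1788) = 592


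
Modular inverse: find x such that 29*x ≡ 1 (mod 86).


Use the extended Euclidean algorithm on (86, 29); each row r = 86*s + 29*t:
r=86, s=1, t=0
r=29, s=0, t=1
q=2: r=28, s=1, t=-2   [86*(1) + 29*(-2) = 28]
q=1: r=1, s=-1, t=3   [86*(-1) + 29*(3) = 1]
q=28: r=0, s=29, t=-86   [86*(29) + 29*(-86) = 0]
GCD = 1 with t = 3, so 29*(3) ≡ 1 (mod 86)
Inverse = 3 mod 86 = 3
Check: 29 * 3 = 87 ≡ 1 (mod 86)

29^(-1) ≡ 3 (mod 86)


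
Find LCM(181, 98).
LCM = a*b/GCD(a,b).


GCD(181, 98) = 1
LCM = 181*98/1 = 17738/1 = 17738

LCM = 17738


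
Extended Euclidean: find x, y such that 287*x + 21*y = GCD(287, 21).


Tabular extended Euclidean (each row: r = 287*s + 21*t):
r=287, s=1, t=0
r=21, s=0, t=1
q=13: r=14, s=1, t=-13   [287*(1) + 21*(-13) = 14]
q=1: r=7, s=-1, t=14   [287*(-1) + 21*(14) = 7]
q=2: r=0, s=3, t=-41   [287*(3) + 21*(-41) = 0]
GCD = 7; from the row with r=7: x=-1, y=14
Check: 287*(-1) + 21*(14) = -287 + 294 = 7

GCD = 7, x = -1, y = 14


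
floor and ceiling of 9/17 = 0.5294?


9/17 = 0.5294
floor = 0
ceil = 1

floor = 0, ceil = 1


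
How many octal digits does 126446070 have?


126446070 in base 8 = 742264766
Number of digits = 9

9 digits (base 8)


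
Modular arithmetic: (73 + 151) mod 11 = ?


73 + 151 = 224
224 mod 11 = 4


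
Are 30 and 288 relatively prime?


Euclidean algorithm:
288 = 9 * 30 + 18
30 = 1 * 18 + 12
18 = 1 * 12 + 6
12 = 2 * 6 + 0
GCD(30, 288) = 6

No, not coprime (GCD = 6)


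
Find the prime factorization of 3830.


3830 / 2 = 1915
1915 / 5 = 383
383 / 383 = 1
3830 = 2 × 5 × 383


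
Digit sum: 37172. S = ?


3 + 7 + 1 + 7 + 2 = 20


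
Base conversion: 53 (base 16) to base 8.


53 (base 16) = 83 (decimal)
83 (decimal) = 123 (base 8)


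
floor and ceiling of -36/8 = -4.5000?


-36/8 = -4.5000
floor = -5
ceil = -4

floor = -5, ceil = -4


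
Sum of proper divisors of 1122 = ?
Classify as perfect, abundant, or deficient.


Proper divisors: 1, 2, 3, 6, 11, 17, 22, 33, 34, 51, 66, 102, 187, 374, 561
Sum = 1 + 2 + 3 + 6 + 11 + 17 + 22 + 33 + 34 + 51 + 66 + 102 + 187 + 374 + 561 = 1470
1470 > 1122 → abundant

s(1122) = 1470 (abundant)


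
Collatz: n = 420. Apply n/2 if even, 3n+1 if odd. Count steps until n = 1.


420 → 210 → 105 → 316 → 158 → 79 → 238 → 119 → 358 → 179 → 538 → 269 → 808 → 404 → 202 → 101 → 304 → 152 → 76 → 38 → 19 → 58 → 29 → 88 → 44 → 22 → 11 → 34 → 17 → 52 → 26 → 13 → 40 → 20 → 10 → 5 → 16 → 8 → 4 → 2 → 1
Total steps = 40

40 steps


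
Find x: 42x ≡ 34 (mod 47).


GCD(42, 47) = 1, unique solution
a^(-1) mod 47 = 28
x = 28 * 34 mod 47 = 12

x ≡ 12 (mod 47)


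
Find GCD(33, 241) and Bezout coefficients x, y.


Tabular extended Euclidean (each row: r = 33*s + 241*t):
r=33, s=1, t=0
r=241, s=0, t=1
q=0: r=33, s=1, t=0   [33*(1) + 241*(0) = 33]
q=7: r=10, s=-7, t=1   [33*(-7) + 241*(1) = 10]
q=3: r=3, s=22, t=-3   [33*(22) + 241*(-3) = 3]
q=3: r=1, s=-73, t=10   [33*(-73) + 241*(10) = 1]
q=3: r=0, s=241, t=-33   [33*(241) + 241*(-33) = 0]
GCD = 1; from the row with r=1: x=-73, y=10
Check: 33*(-73) + 241*(10) = -2409 + 2410 = 1

GCD = 1, x = -73, y = 10


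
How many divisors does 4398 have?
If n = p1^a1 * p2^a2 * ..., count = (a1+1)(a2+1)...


4398 = 2^1 × 3^1 × 733^1
d(4398) = (1+1) × (1+1) × (1+1) = 8

8 divisors


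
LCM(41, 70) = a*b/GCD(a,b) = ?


GCD(41, 70) = 1
LCM = 41*70/1 = 2870/1 = 2870

LCM = 2870


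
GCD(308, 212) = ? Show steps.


308 = 1 * 212 + 96
212 = 2 * 96 + 20
96 = 4 * 20 + 16
20 = 1 * 16 + 4
16 = 4 * 4 + 0
GCD = 4


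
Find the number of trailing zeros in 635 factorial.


floor(635/5) = 127
floor(635/25) = 25
floor(635/125) = 5
floor(635/625) = 1
Total = 158

158 trailing zeros


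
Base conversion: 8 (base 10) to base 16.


8 (base 10) = 8 (decimal)
8 (decimal) = 8 (base 16)


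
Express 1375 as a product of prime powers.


1375 / 5 = 275
275 / 5 = 55
55 / 5 = 11
11 / 11 = 1
1375 = 5^3 × 11


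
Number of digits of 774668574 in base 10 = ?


774668574 has 9 digits in base 10
floor(log10(774668574)) + 1 = floor(8.8891) + 1 = 9

9 digits (base 10)


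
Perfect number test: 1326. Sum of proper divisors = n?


Proper divisors of 1326: 1, 2, 3, 6, 13, 17, 26, 34, 39, 51, 78, 102, 221, 442, 663
Sum = 1 + 2 + 3 + 6 + 13 + 17 + 26 + 34 + 39 + 51 + 78 + 102 + 221 + 442 + 663 = 1698

No, 1326 is not perfect (1698 ≠ 1326)


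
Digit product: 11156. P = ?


1 × 1 × 1 × 5 × 6 = 30


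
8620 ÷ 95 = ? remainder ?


8620 = 95 * 90 + 70
Check: 8550 + 70 = 8620

q = 90, r = 70


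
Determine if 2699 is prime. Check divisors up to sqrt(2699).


Check divisors up to sqrt(2699) = 51.9519
No divisors found.
2699 is prime.

Yes, 2699 is prime


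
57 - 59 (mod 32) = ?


57 - 59 = -2
-2 mod 32 = 30


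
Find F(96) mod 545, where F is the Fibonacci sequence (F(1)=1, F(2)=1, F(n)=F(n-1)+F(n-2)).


F(k) mod 545 for k=1..96:
1, 1, 2, 3, 5, 8, 13, 21, 34, 55, 89, 144, 233, 377, 65, 442, 507, 404, 366, 225, 46, 271, 317, 43, 360, 403, 218, 76, 294, 370, 119, 489, 63, 7, 70, 77, 147, 224, 371, 50, 421, 471, 347, 273, 75, 348, 423, 226, 104, 330, 434, 219, 108, 327, 435, 217, 107, 324, 431, 210, 96, 306, 402, 163, 20, 183, 203, 386, 44, 430, 474, 359, 288, 102, 390, 492, 337, 284, 76, 360, 436, 251, 142, 393, 535, 383, 373, 211, 39, 250, 289, 539, 283, 277, 15, 292
F(96) mod 545 = 292


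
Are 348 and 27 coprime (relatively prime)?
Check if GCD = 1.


Euclidean algorithm:
348 = 12 * 27 + 24
27 = 1 * 24 + 3
24 = 8 * 3 + 0
GCD(348, 27) = 3

No, not coprime (GCD = 3)


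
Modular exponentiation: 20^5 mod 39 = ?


20^1 mod 39 = 20
20^2 mod 39 = 10
20^3 mod 39 = 5
20^4 mod 39 = 22
20^5 mod 39 = 11


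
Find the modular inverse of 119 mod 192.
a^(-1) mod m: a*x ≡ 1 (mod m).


Use the extended Euclidean algorithm on (192, 119); each row r = 192*s + 119*t:
r=192, s=1, t=0
r=119, s=0, t=1
q=1: r=73, s=1, t=-1   [192*(1) + 119*(-1) = 73]
q=1: r=46, s=-1, t=2   [192*(-1) + 119*(2) = 46]
q=1: r=27, s=2, t=-3   [192*(2) + 119*(-3) = 27]
q=1: r=19, s=-3, t=5   [192*(-3) + 119*(5) = 19]
q=1: r=8, s=5, t=-8   [192*(5) + 119*(-8) = 8]
q=2: r=3, s=-13, t=21   [192*(-13) + 119*(21) = 3]
q=2: r=2, s=31, t=-50   [192*(31) + 119*(-50) = 2]
q=1: r=1, s=-44, t=71   [192*(-44) + 119*(71) = 1]
q=2: r=0, s=119, t=-192   [192*(119) + 119*(-192) = 0]
GCD = 1 with t = 71, so 119*(71) ≡ 1 (mod 192)
Inverse = 71 mod 192 = 71
Check: 119 * 71 = 8449 ≡ 1 (mod 192)

119^(-1) ≡ 71 (mod 192)


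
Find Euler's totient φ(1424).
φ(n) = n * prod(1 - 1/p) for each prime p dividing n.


1424 = 2^4 × 89
Prime factors: 2, 89
φ(1424) = 1424 × (1-1/2) × (1-1/89)
= 1424 × 1/2 × 88/89 = 704

φ(1424) = 704


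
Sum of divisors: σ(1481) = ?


Divisors of 1481: 1, 1481
Sum = 1 + 1481 = 1482

σ(1481) = 1482


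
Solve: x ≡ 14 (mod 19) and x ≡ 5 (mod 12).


M = 19*12 = 228
M1 = M/19 = 12, M2 = M/12 = 19
M1^(-1) mod 19 = 8, M2^(-1) mod 12 = 7
x = 14*12*8 + 5*19*7 = 2009
2009 mod 228 = 185
Check: 185 mod 19 = 14 ✓, 185 mod 12 = 5 ✓

x ≡ 185 (mod 228)


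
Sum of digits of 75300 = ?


7 + 5 + 3 + 0 + 0 = 15


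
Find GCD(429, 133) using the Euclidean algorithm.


429 = 3 * 133 + 30
133 = 4 * 30 + 13
30 = 2 * 13 + 4
13 = 3 * 4 + 1
4 = 4 * 1 + 0
GCD = 1


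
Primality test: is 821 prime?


Check divisors up to sqrt(821) = 28.6531
No divisors found.
821 is prime.

Yes, 821 is prime


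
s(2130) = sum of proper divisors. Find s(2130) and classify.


Proper divisors: 1, 2, 3, 5, 6, 10, 15, 30, 71, 142, 213, 355, 426, 710, 1065
Sum = 1 + 2 + 3 + 5 + 6 + 10 + 15 + 30 + 71 + 142 + 213 + 355 + 426 + 710 + 1065 = 3054
3054 > 2130 → abundant

s(2130) = 3054 (abundant)


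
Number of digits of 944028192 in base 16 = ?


944028192 in base 16 = 3844BA20
Number of digits = 8

8 digits (base 16)


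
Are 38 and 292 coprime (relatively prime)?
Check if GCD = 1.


Euclidean algorithm:
292 = 7 * 38 + 26
38 = 1 * 26 + 12
26 = 2 * 12 + 2
12 = 6 * 2 + 0
GCD(38, 292) = 2

No, not coprime (GCD = 2)


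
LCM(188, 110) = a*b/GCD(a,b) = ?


GCD(188, 110) = 2
LCM = 188*110/2 = 20680/2 = 10340

LCM = 10340


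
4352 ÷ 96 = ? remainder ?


4352 = 96 * 45 + 32
Check: 4320 + 32 = 4352

q = 45, r = 32


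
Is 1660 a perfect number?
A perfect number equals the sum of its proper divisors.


Proper divisors of 1660: 1, 2, 4, 5, 10, 20, 83, 166, 332, 415, 830
Sum = 1 + 2 + 4 + 5 + 10 + 20 + 83 + 166 + 332 + 415 + 830 = 1868

No, 1660 is not perfect (1868 ≠ 1660)


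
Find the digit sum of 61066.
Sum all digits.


6 + 1 + 0 + 6 + 6 = 19


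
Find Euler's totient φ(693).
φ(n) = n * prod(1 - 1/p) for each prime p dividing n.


693 = 3^2 × 7 × 11
Prime factors: 3, 7, 11
φ(693) = 693 × (1-1/3) × (1-1/7) × (1-1/11)
= 693 × 2/3 × 6/7 × 10/11 = 360

φ(693) = 360


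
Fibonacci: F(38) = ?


Sequence: 1, 1, 2, 3, 5, 8, 13, 21, 34, 55, 89, 144, 233, 377, 610, 987, 1597, 2584, 4181, 6765, 10946, 17711, 28657, 46368, 75025, 121393, 196418, 317811, 514229, 832040, 1346269, 2178309, 3524578, 5702887, 9227465, 14930352, 24157817, 39088169
F(38) = 39088169


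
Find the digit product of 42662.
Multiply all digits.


4 × 2 × 6 × 6 × 2 = 576


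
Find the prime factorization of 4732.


4732 / 2 = 2366
2366 / 2 = 1183
1183 / 7 = 169
169 / 13 = 13
13 / 13 = 1
4732 = 2^2 × 7 × 13^2


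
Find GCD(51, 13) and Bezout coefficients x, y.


Tabular extended Euclidean (each row: r = 51*s + 13*t):
r=51, s=1, t=0
r=13, s=0, t=1
q=3: r=12, s=1, t=-3   [51*(1) + 13*(-3) = 12]
q=1: r=1, s=-1, t=4   [51*(-1) + 13*(4) = 1]
q=12: r=0, s=13, t=-51   [51*(13) + 13*(-51) = 0]
GCD = 1; from the row with r=1: x=-1, y=4
Check: 51*(-1) + 13*(4) = -51 + 52 = 1

GCD = 1, x = -1, y = 4


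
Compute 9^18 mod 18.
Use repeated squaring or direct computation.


9^1 mod 18 = 9
9^2 mod 18 = 9
9^3 mod 18 = 9
9^4 mod 18 = 9
9^5 mod 18 = 9
9^6 mod 18 = 9
9^7 mod 18 = 9
9^8 mod 18 = 9
9^9 mod 18 = 9
9^10 mod 18 = 9
9^11 mod 18 = 9
9^12 mod 18 = 9
9^13 mod 18 = 9
9^14 mod 18 = 9
9^15 mod 18 = 9
9^16 mod 18 = 9
9^17 mod 18 = 9
9^18 mod 18 = 9


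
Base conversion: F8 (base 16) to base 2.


F8 (base 16) = 248 (decimal)
248 (decimal) = 11111000 (base 2)


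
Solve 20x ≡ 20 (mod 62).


GCD(20, 62) = 2 divides 20
Divide: 10x ≡ 10 (mod 31)
x ≡ 1 (mod 31)


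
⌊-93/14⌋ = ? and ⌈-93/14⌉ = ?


-93/14 = -6.6429
floor = -7
ceil = -6

floor = -7, ceil = -6


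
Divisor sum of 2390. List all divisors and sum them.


Divisors of 2390: 1, 2, 5, 10, 239, 478, 1195, 2390
Sum = 1 + 2 + 5 + 10 + 239 + 478 + 1195 + 2390 = 4320

σ(2390) = 4320


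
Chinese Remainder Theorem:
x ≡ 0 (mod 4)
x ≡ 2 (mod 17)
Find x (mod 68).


M = 4*17 = 68
M1 = M/4 = 17, M2 = M/17 = 4
M1^(-1) mod 4 = 1, M2^(-1) mod 17 = 13
x = 0*17*1 + 2*4*13 = 104
104 mod 68 = 36
Check: 36 mod 4 = 0 ✓, 36 mod 17 = 2 ✓

x ≡ 36 (mod 68)


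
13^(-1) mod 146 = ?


Use the extended Euclidean algorithm on (146, 13); each row r = 146*s + 13*t:
r=146, s=1, t=0
r=13, s=0, t=1
q=11: r=3, s=1, t=-11   [146*(1) + 13*(-11) = 3]
q=4: r=1, s=-4, t=45   [146*(-4) + 13*(45) = 1]
q=3: r=0, s=13, t=-146   [146*(13) + 13*(-146) = 0]
GCD = 1 with t = 45, so 13*(45) ≡ 1 (mod 146)
Inverse = 45 mod 146 = 45
Check: 13 * 45 = 585 ≡ 1 (mod 146)

13^(-1) ≡ 45 (mod 146)


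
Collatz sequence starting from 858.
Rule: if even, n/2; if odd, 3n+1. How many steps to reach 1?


858 → 429 → 1288 → 644 → 322 → 161 → 484 → 242 → 121 → 364 → 182 → 91 → 274 → 137 → 412 → 206 → 103 → 310 → 155 → 466 → 233 → 700 → 350 → 175 → 526 → 263 → 790 → 395 → 1186 → 593 → 1780 → 890 → 445 → 1336 → 668 → 334 → 167 → 502 → 251 → 754 → 377 → 1132 → 566 → 283 → 850 → 425 → 1276 → 638 → 319 → 958 → 479 → 1438 → 719 → 2158 → 1079 → 3238 → 1619 → 4858 → 2429 → 7288 → 3644 → 1822 → 911 → 2734 → 1367 → 4102 → 2051 → 6154 → 3077 → 9232 → 4616 → 2308 → 1154 → 577 → 1732 → 866 → 433 → 1300 → 650 → 325 → 976 → 488 → 244 → 122 → 61 → 184 → 92 → 46 → 23 → 70 → 35 → 106 → 53 → 160 → 80 → 40 → 20 → 10 → 5 → 16 → 8 → 4 → 2 → 1
Total steps = 103

103 steps


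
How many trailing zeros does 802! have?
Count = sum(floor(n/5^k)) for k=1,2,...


floor(802/5) = 160
floor(802/25) = 32
floor(802/125) = 6
floor(802/625) = 1
Total = 199

199 trailing zeros


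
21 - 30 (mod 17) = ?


21 - 30 = -9
-9 mod 17 = 8


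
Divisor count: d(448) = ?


448 = 2^6 × 7^1
d(448) = (6+1) × (1+1) = 14

14 divisors


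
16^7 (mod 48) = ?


16^1 mod 48 = 16
16^2 mod 48 = 16
16^3 mod 48 = 16
16^4 mod 48 = 16
16^5 mod 48 = 16
16^6 mod 48 = 16
16^7 mod 48 = 16


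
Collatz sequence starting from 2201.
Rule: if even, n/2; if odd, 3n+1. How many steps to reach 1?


2201 → 6604 → 3302 → 1651 → 4954 → 2477 → 7432 → 3716 → 1858 → 929 → 2788 → 1394 → 697 → 2092 → 1046 → 523 → 1570 → 785 → 2356 → 1178 → 589 → 1768 → 884 → 442 → 221 → 664 → 332 → 166 → 83 → 250 → 125 → 376 → 188 → 94 → 47 → 142 → 71 → 214 → 107 → 322 → 161 → 484 → 242 → 121 → 364 → 182 → 91 → 274 → 137 → 412 → 206 → 103 → 310 → 155 → 466 → 233 → 700 → 350 → 175 → 526 → 263 → 790 → 395 → 1186 → 593 → 1780 → 890 → 445 → 1336 → 668 → 334 → 167 → 502 → 251 → 754 → 377 → 1132 → 566 → 283 → 850 → 425 → 1276 → 638 → 319 → 958 → 479 → 1438 → 719 → 2158 → 1079 → 3238 → 1619 → 4858 → 2429 → 7288 → 3644 → 1822 → 911 → 2734 → 1367 → 4102 → 2051 → 6154 → 3077 → 9232 → 4616 → 2308 → 1154 → 577 → 1732 → 866 → 433 → 1300 → 650 → 325 → 976 → 488 → 244 → 122 → 61 → 184 → 92 → 46 → 23 → 70 → 35 → 106 → 53 → 160 → 80 → 40 → 20 → 10 → 5 → 16 → 8 → 4 → 2 → 1
Total steps = 138

138 steps


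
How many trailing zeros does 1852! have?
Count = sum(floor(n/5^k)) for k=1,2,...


floor(1852/5) = 370
floor(1852/25) = 74
floor(1852/125) = 14
floor(1852/625) = 2
Total = 460

460 trailing zeros


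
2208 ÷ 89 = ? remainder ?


2208 = 89 * 24 + 72
Check: 2136 + 72 = 2208

q = 24, r = 72


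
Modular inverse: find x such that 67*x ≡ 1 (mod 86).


Use the extended Euclidean algorithm on (86, 67); each row r = 86*s + 67*t:
r=86, s=1, t=0
r=67, s=0, t=1
q=1: r=19, s=1, t=-1   [86*(1) + 67*(-1) = 19]
q=3: r=10, s=-3, t=4   [86*(-3) + 67*(4) = 10]
q=1: r=9, s=4, t=-5   [86*(4) + 67*(-5) = 9]
q=1: r=1, s=-7, t=9   [86*(-7) + 67*(9) = 1]
q=9: r=0, s=67, t=-86   [86*(67) + 67*(-86) = 0]
GCD = 1 with t = 9, so 67*(9) ≡ 1 (mod 86)
Inverse = 9 mod 86 = 9
Check: 67 * 9 = 603 ≡ 1 (mod 86)

67^(-1) ≡ 9 (mod 86)


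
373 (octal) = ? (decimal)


373 (base 8) = 251 (decimal)
251 (decimal) = 251 (base 10)


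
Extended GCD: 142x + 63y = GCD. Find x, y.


Tabular extended Euclidean (each row: r = 142*s + 63*t):
r=142, s=1, t=0
r=63, s=0, t=1
q=2: r=16, s=1, t=-2   [142*(1) + 63*(-2) = 16]
q=3: r=15, s=-3, t=7   [142*(-3) + 63*(7) = 15]
q=1: r=1, s=4, t=-9   [142*(4) + 63*(-9) = 1]
q=15: r=0, s=-63, t=142   [142*(-63) + 63*(142) = 0]
GCD = 1; from the row with r=1: x=4, y=-9
Check: 142*(4) + 63*(-9) = 568 - 567 = 1

GCD = 1, x = 4, y = -9


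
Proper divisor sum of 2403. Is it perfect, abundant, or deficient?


Proper divisors: 1, 3, 9, 27, 89, 267, 801
Sum = 1 + 3 + 9 + 27 + 89 + 267 + 801 = 1197
1197 < 2403 → deficient

s(2403) = 1197 (deficient)


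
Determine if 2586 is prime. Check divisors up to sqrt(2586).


2586 / 2 = 1293 (exact division)
2586 is NOT prime.

No, 2586 is not prime


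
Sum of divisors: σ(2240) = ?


Divisors of 2240: 1, 2, 4, 5, 7, 8, 10, 14, 16, 20, 28, 32, 35, 40, 56, 64, 70, 80, 112, 140, 160, 224, 280, 320, 448, 560, 1120, 2240
Sum = 1 + 2 + 4 + 5 + 7 + 8 + 10 + 14 + 16 + 20 + 28 + 32 + 35 + 40 + 56 + 64 + 70 + 80 + 112 + 140 + 160 + 224 + 280 + 320 + 448 + 560 + 1120 + 2240 = 6096

σ(2240) = 6096


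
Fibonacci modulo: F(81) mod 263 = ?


F(k) mod 263 for k=1..81:
1, 1, 2, 3, 5, 8, 13, 21, 34, 55, 89, 144, 233, 114, 84, 198, 19, 217, 236, 190, 163, 90, 253, 80, 70, 150, 220, 107, 64, 171, 235, 143, 115, 258, 110, 105, 215, 57, 9, 66, 75, 141, 216, 94, 47, 141, 188, 66, 254, 57, 48, 105, 153, 258, 148, 143, 28, 171, 199, 107, 43, 150, 193, 80, 10, 90, 100, 190, 27, 217, 244, 198, 179, 114, 30, 144, 174, 55, 229, 21, 250
F(81) mod 263 = 250


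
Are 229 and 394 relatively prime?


Euclidean algorithm:
394 = 1 * 229 + 165
229 = 1 * 165 + 64
165 = 2 * 64 + 37
64 = 1 * 37 + 27
37 = 1 * 27 + 10
27 = 2 * 10 + 7
10 = 1 * 7 + 3
7 = 2 * 3 + 1
3 = 3 * 1 + 0
GCD(229, 394) = 1

Yes, coprime (GCD = 1)


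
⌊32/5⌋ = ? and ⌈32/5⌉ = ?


32/5 = 6.4000
floor = 6
ceil = 7

floor = 6, ceil = 7


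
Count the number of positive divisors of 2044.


2044 = 2^2 × 7^1 × 73^1
d(2044) = (2+1) × (1+1) × (1+1) = 12

12 divisors


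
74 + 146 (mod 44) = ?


74 + 146 = 220
220 mod 44 = 0


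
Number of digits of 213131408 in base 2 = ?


213131408 in base 2 = 1100101101000010000010010000
Number of digits = 28

28 digits (base 2)


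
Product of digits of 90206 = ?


9 × 0 × 2 × 0 × 6 = 0


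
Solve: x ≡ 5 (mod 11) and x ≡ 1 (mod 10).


M = 11*10 = 110
M1 = M/11 = 10, M2 = M/10 = 11
M1^(-1) mod 11 = 10, M2^(-1) mod 10 = 1
x = 5*10*10 + 1*11*1 = 511
511 mod 110 = 71
Check: 71 mod 11 = 5 ✓, 71 mod 10 = 1 ✓

x ≡ 71 (mod 110)


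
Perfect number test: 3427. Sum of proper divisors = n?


Proper divisors of 3427: 1, 23, 149
Sum = 1 + 23 + 149 = 173

No, 3427 is not perfect (173 ≠ 3427)


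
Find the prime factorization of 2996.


2996 / 2 = 1498
1498 / 2 = 749
749 / 7 = 107
107 / 107 = 1
2996 = 2^2 × 7 × 107


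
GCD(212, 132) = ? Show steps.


212 = 1 * 132 + 80
132 = 1 * 80 + 52
80 = 1 * 52 + 28
52 = 1 * 28 + 24
28 = 1 * 24 + 4
24 = 6 * 4 + 0
GCD = 4


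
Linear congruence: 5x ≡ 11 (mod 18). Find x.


GCD(5, 18) = 1, unique solution
a^(-1) mod 18 = 11
x = 11 * 11 mod 18 = 13

x ≡ 13 (mod 18)


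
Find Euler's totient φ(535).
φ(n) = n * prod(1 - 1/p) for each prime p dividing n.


535 = 5 × 107
Prime factors: 5, 107
φ(535) = 535 × (1-1/5) × (1-1/107)
= 535 × 4/5 × 106/107 = 424

φ(535) = 424


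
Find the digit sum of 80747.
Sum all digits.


8 + 0 + 7 + 4 + 7 = 26


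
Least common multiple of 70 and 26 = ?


GCD(70, 26) = 2
LCM = 70*26/2 = 1820/2 = 910

LCM = 910


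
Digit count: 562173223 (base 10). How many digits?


562173223 has 9 digits in base 10
floor(log10(562173223)) + 1 = floor(8.7499) + 1 = 9

9 digits (base 10)


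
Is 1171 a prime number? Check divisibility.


Check divisors up to sqrt(1171) = 34.2199
No divisors found.
1171 is prime.

Yes, 1171 is prime


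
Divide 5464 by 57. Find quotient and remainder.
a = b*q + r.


5464 = 57 * 95 + 49
Check: 5415 + 49 = 5464

q = 95, r = 49


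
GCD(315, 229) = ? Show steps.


315 = 1 * 229 + 86
229 = 2 * 86 + 57
86 = 1 * 57 + 29
57 = 1 * 29 + 28
29 = 1 * 28 + 1
28 = 28 * 1 + 0
GCD = 1


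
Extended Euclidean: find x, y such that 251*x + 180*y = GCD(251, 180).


Tabular extended Euclidean (each row: r = 251*s + 180*t):
r=251, s=1, t=0
r=180, s=0, t=1
q=1: r=71, s=1, t=-1   [251*(1) + 180*(-1) = 71]
q=2: r=38, s=-2, t=3   [251*(-2) + 180*(3) = 38]
q=1: r=33, s=3, t=-4   [251*(3) + 180*(-4) = 33]
q=1: r=5, s=-5, t=7   [251*(-5) + 180*(7) = 5]
q=6: r=3, s=33, t=-46   [251*(33) + 180*(-46) = 3]
q=1: r=2, s=-38, t=53   [251*(-38) + 180*(53) = 2]
q=1: r=1, s=71, t=-99   [251*(71) + 180*(-99) = 1]
q=2: r=0, s=-180, t=251   [251*(-180) + 180*(251) = 0]
GCD = 1; from the row with r=1: x=71, y=-99
Check: 251*(71) + 180*(-99) = 17821 - 17820 = 1

GCD = 1, x = 71, y = -99


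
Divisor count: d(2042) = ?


2042 = 2^1 × 1021^1
d(2042) = (1+1) × (1+1) = 4

4 divisors


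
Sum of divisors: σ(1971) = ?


Divisors of 1971: 1, 3, 9, 27, 73, 219, 657, 1971
Sum = 1 + 3 + 9 + 27 + 73 + 219 + 657 + 1971 = 2960

σ(1971) = 2960


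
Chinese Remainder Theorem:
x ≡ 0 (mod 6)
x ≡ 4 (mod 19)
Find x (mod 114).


M = 6*19 = 114
M1 = M/6 = 19, M2 = M/19 = 6
M1^(-1) mod 6 = 1, M2^(-1) mod 19 = 16
x = 0*19*1 + 4*6*16 = 384
384 mod 114 = 42
Check: 42 mod 6 = 0 ✓, 42 mod 19 = 4 ✓

x ≡ 42 (mod 114)


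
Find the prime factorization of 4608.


4608 / 2 = 2304
2304 / 2 = 1152
1152 / 2 = 576
576 / 2 = 288
288 / 2 = 144
144 / 2 = 72
72 / 2 = 36
36 / 2 = 18
18 / 2 = 9
9 / 3 = 3
3 / 3 = 1
4608 = 2^9 × 3^2


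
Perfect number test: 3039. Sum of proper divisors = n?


Proper divisors of 3039: 1, 3, 1013
Sum = 1 + 3 + 1013 = 1017

No, 3039 is not perfect (1017 ≠ 3039)


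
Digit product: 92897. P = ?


9 × 2 × 8 × 9 × 7 = 9072


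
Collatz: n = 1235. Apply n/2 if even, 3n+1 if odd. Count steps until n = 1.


1235 → 3706 → 1853 → 5560 → 2780 → 1390 → 695 → 2086 → 1043 → 3130 → 1565 → 4696 → 2348 → 1174 → 587 → 1762 → 881 → 2644 → 1322 → 661 → 1984 → 992 → 496 → 248 → 124 → 62 → 31 → 94 → 47 → 142 → 71 → 214 → 107 → 322 → 161 → 484 → 242 → 121 → 364 → 182 → 91 → 274 → 137 → 412 → 206 → 103 → 310 → 155 → 466 → 233 → 700 → 350 → 175 → 526 → 263 → 790 → 395 → 1186 → 593 → 1780 → 890 → 445 → 1336 → 668 → 334 → 167 → 502 → 251 → 754 → 377 → 1132 → 566 → 283 → 850 → 425 → 1276 → 638 → 319 → 958 → 479 → 1438 → 719 → 2158 → 1079 → 3238 → 1619 → 4858 → 2429 → 7288 → 3644 → 1822 → 911 → 2734 → 1367 → 4102 → 2051 → 6154 → 3077 → 9232 → 4616 → 2308 → 1154 → 577 → 1732 → 866 → 433 → 1300 → 650 → 325 → 976 → 488 → 244 → 122 → 61 → 184 → 92 → 46 → 23 → 70 → 35 → 106 → 53 → 160 → 80 → 40 → 20 → 10 → 5 → 16 → 8 → 4 → 2 → 1
Total steps = 132

132 steps


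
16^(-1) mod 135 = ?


Use the extended Euclidean algorithm on (135, 16); each row r = 135*s + 16*t:
r=135, s=1, t=0
r=16, s=0, t=1
q=8: r=7, s=1, t=-8   [135*(1) + 16*(-8) = 7]
q=2: r=2, s=-2, t=17   [135*(-2) + 16*(17) = 2]
q=3: r=1, s=7, t=-59   [135*(7) + 16*(-59) = 1]
q=2: r=0, s=-16, t=135   [135*(-16) + 16*(135) = 0]
GCD = 1 with t = -59, so 16*(-59) ≡ 1 (mod 135)
Inverse = -59 mod 135 = 76
Check: 16 * 76 = 1216 ≡ 1 (mod 135)

16^(-1) ≡ 76 (mod 135)


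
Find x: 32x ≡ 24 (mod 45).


GCD(32, 45) = 1, unique solution
a^(-1) mod 45 = 38
x = 38 * 24 mod 45 = 12

x ≡ 12 (mod 45)


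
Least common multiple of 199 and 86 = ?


GCD(199, 86) = 1
LCM = 199*86/1 = 17114/1 = 17114

LCM = 17114


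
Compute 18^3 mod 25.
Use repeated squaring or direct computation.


18^1 mod 25 = 18
18^2 mod 25 = 24
18^3 mod 25 = 7


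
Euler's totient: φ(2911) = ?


2911 = 41 × 71
Prime factors: 41, 71
φ(2911) = 2911 × (1-1/41) × (1-1/71)
= 2911 × 40/41 × 70/71 = 2800

φ(2911) = 2800


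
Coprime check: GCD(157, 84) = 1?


Euclidean algorithm:
157 = 1 * 84 + 73
84 = 1 * 73 + 11
73 = 6 * 11 + 7
11 = 1 * 7 + 4
7 = 1 * 4 + 3
4 = 1 * 3 + 1
3 = 3 * 1 + 0
GCD(157, 84) = 1

Yes, coprime (GCD = 1)
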